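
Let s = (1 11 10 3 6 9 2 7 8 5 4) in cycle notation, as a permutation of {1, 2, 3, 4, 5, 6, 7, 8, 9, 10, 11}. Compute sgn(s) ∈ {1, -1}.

The cycle lengths are 11.
A cycle of length ℓ contributes ℓ−1 transpositions, so s is a product of 10 transpositions — even.

1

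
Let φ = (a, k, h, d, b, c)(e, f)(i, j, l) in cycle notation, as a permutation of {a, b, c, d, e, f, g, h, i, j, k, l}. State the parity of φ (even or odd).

The cycle lengths are 6, 3, 2, 1.
A cycle is odd iff its length is even; φ has 2 even-length cycles, so sgn(φ) = (−1)^2 and φ is even.

even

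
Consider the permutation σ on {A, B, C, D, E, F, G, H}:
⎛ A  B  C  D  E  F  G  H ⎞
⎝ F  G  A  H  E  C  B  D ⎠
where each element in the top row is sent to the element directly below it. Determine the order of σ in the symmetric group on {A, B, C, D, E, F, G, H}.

6

Writing σ as disjoint cycles, the cycle lengths are 3, 2, 2, 1.
The order of σ is the least common multiple of its cycle lengths: lcm(3, 2, 2) = 6.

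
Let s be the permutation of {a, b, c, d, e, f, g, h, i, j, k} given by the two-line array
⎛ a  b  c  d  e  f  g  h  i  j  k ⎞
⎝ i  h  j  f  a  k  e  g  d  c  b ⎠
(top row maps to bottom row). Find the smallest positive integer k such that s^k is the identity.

Writing s as disjoint cycles, the cycle lengths are 9, 2.
The order of s is the least common multiple of its cycle lengths: lcm(9, 2) = 18.

18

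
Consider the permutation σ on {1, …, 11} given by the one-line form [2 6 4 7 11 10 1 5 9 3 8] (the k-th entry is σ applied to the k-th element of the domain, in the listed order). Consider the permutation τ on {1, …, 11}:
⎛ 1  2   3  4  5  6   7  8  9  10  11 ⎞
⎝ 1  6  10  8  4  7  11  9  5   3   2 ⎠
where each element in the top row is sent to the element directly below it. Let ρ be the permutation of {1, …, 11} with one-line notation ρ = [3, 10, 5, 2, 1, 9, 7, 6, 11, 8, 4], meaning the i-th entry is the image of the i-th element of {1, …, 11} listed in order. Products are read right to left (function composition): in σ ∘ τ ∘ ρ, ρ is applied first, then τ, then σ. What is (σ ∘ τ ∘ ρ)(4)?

10

Chase 4: ρ(4) = 2; τ(2) = 6; σ(6) = 10. Hence (σ ∘ τ ∘ ρ)(4) = 10.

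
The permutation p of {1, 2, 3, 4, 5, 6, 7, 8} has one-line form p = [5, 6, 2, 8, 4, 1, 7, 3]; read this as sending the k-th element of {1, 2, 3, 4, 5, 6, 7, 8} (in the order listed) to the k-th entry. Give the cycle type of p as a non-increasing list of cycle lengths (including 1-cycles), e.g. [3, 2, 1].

The disjoint cycles are (1, 5, 4, 8, 3, 2, 6)(7), with lengths 7, 1 in non-increasing order.

[7, 1]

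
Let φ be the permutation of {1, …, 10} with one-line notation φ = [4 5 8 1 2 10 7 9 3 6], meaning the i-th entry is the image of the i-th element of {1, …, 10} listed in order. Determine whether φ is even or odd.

odd

In disjoint-cycle form the cycle lengths are 3, 2, 2, 2, 1.
A cycle is odd iff its length is even; φ has 3 even-length cycles, so sgn(φ) = (−1)^3 and φ is odd.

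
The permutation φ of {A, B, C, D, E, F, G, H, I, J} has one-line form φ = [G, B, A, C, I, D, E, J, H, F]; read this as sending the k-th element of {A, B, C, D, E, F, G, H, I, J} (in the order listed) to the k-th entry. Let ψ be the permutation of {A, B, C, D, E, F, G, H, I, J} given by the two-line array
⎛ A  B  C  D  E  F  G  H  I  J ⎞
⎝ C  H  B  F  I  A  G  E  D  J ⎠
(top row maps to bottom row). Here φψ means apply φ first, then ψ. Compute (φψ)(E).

(φψ)(E) = ψ(φ(E)). φ(E) = I, then ψ(I) = D. So (φψ)(E) = D.

D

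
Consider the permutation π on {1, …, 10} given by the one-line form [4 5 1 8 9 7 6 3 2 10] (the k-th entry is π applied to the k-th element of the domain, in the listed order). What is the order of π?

Writing π as disjoint cycles, the cycle lengths are 4, 3, 2, 1.
The order is lcm(4, 3, 2) = 12.

12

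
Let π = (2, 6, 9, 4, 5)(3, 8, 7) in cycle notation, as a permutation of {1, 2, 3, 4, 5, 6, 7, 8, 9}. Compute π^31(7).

7 lies in the 3-cycle (3, 8, 7).
On a 3-cycle, π^3 is the identity, so π^31 = π^1 there (31 ≡ 1 mod 3).
Stepping 1 place around the cycle: 7 → 3.

3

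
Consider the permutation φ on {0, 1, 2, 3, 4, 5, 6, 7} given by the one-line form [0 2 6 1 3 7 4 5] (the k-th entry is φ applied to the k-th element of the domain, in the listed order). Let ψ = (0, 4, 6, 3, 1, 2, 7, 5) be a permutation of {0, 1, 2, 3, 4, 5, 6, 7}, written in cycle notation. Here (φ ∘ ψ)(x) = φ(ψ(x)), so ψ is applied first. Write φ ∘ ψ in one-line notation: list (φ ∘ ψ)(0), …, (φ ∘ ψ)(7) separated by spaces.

3 6 5 2 4 0 1 7

Chase each element through ψ then φ: 0 → 4 → 3; 1 → 2 → 6; 2 → 7 → 5; 3 → 1 → 2; 4 → 6 → 4; 5 → 0 → 0; 6 → 3 → 1; 7 → 5 → 7.
So φ ∘ ψ in one-line form is 3 6 5 2 4 0 1 7.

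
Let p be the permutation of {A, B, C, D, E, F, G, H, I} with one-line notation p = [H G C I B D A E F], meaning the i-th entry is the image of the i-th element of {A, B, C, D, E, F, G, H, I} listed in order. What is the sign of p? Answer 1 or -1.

1

In disjoint-cycle form the cycle lengths are 5, 3, 1.
A cycle of length ℓ contributes ℓ−1 transpositions, so p is a product of 4 + 2 = 6 transpositions — even.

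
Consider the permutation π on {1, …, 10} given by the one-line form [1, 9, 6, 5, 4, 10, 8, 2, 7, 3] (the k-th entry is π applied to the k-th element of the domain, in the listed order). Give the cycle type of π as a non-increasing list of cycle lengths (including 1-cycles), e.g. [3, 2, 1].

The disjoint cycles are (1)(2 9 7 8)(3 6 10)(4 5), with lengths 4, 3, 2, 1 in non-increasing order.

[4, 3, 2, 1]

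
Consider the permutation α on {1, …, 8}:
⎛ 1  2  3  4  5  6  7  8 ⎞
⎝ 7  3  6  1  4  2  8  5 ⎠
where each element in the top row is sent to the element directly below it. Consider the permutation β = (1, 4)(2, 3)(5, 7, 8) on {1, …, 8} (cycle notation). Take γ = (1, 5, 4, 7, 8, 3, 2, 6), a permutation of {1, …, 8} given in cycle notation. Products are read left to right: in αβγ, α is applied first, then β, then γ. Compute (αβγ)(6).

Chase 6: α(6) = 2; β(2) = 3; γ(3) = 2. Hence (αβγ)(6) = 2.

2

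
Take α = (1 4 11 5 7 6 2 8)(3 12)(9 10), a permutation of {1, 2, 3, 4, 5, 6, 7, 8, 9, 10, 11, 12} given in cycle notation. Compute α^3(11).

11 lies in the 8-cycle (1 4 11 5 7 6 2 8).
Stepping 3 places around the cycle: 11 → 5 → 7 → 6.

6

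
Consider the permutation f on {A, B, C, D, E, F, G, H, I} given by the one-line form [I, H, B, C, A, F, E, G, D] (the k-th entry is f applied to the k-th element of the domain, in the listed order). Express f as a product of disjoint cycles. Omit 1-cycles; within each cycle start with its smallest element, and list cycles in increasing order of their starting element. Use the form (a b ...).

(A I D C B H G E)

Start at A and follow images: A → I → D → C → B → H → G → E → A, giving the cycle (A I D C B H G E).
Repeating from the next unused element and collecting all non-trivial cycles gives (A I D C B H G E).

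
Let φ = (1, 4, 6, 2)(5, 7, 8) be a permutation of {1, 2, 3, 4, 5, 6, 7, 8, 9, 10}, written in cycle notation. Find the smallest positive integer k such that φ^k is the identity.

The cycle type of φ is (4, 3, 1, 1, 1).
The order of φ is the least common multiple of its cycle lengths: lcm(4, 3) = 12.

12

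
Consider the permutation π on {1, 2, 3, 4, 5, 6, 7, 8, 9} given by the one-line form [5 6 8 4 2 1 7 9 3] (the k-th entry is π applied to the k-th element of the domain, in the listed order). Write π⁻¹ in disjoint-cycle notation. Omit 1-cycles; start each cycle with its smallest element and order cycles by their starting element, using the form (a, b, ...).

First write π in disjoint cycles: (1, 5, 2, 6)(3, 8, 9).
The inverse reverses every cycle; in canonical form, π⁻¹ = (1, 6, 2, 5)(3, 9, 8).

(1, 6, 2, 5)(3, 9, 8)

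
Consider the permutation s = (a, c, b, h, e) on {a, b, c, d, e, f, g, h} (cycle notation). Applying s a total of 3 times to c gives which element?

c lies in the 5-cycle (a, c, b, h, e).
Stepping 3 places around the cycle: c → b → h → e.

e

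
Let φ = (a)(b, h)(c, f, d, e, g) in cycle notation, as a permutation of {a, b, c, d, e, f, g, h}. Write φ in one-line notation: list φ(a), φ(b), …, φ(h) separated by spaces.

Reading each image from the cycles: a↦a, b↦h, c↦f, d↦e, e↦g, f↦d, g↦c, h↦b.
So the one-line form is a h f e g d c b.

a h f e g d c b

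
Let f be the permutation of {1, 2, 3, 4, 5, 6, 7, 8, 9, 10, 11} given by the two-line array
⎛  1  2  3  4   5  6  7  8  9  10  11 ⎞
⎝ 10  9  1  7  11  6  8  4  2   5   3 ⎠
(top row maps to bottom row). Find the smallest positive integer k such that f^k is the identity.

The disjoint-cycle form of f has cycle lengths 5, 3, 2, 1.
The order is lcm(5, 3, 2) = 30.

30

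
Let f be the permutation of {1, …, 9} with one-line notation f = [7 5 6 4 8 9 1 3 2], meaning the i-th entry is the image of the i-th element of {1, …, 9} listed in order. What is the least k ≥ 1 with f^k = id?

Writing f as disjoint cycles, the cycle lengths are 6, 2, 1.
Since disjoint cycles commute, ord(f) = lcm(6, 2) = 6.

6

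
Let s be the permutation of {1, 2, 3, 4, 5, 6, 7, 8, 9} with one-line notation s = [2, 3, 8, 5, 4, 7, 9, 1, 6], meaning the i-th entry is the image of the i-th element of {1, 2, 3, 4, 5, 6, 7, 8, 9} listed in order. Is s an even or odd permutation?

even

In disjoint-cycle form the cycle lengths are 4, 3, 2.
A cycle of length ℓ contributes ℓ−1 transpositions, so s is a product of 3 + 2 + 1 = 6 transpositions — even.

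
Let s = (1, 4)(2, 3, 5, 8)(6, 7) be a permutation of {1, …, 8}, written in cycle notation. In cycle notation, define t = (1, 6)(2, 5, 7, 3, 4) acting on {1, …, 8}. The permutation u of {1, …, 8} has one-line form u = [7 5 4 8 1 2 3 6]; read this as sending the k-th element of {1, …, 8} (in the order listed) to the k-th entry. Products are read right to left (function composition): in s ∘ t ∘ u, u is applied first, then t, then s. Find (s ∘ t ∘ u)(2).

Chase 2: u(2) = 5; t(5) = 7; s(7) = 6. Hence (s ∘ t ∘ u)(2) = 6.

6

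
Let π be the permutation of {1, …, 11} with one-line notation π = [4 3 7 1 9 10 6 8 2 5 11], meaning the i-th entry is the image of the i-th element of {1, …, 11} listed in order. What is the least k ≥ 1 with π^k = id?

14

The disjoint-cycle form of π has cycle lengths 7, 2, 1, 1.
Since disjoint cycles commute, ord(π) = lcm(7, 2) = 14.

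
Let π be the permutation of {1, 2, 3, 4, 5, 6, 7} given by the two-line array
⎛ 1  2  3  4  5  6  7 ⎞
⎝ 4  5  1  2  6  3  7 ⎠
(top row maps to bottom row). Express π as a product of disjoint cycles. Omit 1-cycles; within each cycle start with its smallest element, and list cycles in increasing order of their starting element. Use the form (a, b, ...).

Iterating π from 1 gives 1 → 4 → 2 → 5 → 6 → 3 → 1; that is the 6-cycle (1, 4, 2, 5, 6, 3).
Continuing from each remaining unvisited element yields (1, 4, 2, 5, 6, 3).

(1, 4, 2, 5, 6, 3)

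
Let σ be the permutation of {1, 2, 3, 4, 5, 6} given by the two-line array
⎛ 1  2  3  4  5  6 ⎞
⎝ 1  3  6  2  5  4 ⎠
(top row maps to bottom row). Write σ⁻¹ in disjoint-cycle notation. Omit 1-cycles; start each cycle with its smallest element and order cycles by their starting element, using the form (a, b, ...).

(2, 4, 6, 3)

The cycle decomposition of σ is (2, 3, 6, 4).
Reversing each cycle (and rotating so the smallest element leads) gives σ⁻¹ = (2, 4, 6, 3).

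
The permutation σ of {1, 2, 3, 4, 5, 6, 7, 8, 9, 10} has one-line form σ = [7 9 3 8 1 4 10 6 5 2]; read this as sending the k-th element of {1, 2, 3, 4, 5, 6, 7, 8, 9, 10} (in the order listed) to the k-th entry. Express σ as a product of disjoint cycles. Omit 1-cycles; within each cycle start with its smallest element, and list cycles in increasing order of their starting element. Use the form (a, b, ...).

(1, 7, 10, 2, 9, 5)(4, 8, 6)

Iterating σ from 1 gives 1 → 7 → 10 → 2 → 9 → 5 → 1; that is the 6-cycle (1, 7, 10, 2, 9, 5).
Continuing from each remaining unvisited element yields (1, 7, 10, 2, 9, 5)(4, 8, 6).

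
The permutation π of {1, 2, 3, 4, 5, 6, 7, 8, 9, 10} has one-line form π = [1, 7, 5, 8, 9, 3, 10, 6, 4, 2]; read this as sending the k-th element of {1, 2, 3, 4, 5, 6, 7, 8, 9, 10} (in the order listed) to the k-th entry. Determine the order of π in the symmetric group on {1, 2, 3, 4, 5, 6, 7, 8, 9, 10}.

Writing π as disjoint cycles, the cycle lengths are 6, 3, 1.
The order of π is the least common multiple of its cycle lengths: lcm(6, 3) = 6.

6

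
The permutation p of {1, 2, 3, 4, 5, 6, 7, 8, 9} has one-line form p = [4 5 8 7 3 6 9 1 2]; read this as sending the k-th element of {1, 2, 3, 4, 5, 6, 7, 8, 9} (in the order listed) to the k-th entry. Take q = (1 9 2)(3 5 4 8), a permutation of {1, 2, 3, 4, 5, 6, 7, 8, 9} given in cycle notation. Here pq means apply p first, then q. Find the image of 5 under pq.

5

p(5) = 3, then q(3) = 5; composing gives (pq)(5) = 5.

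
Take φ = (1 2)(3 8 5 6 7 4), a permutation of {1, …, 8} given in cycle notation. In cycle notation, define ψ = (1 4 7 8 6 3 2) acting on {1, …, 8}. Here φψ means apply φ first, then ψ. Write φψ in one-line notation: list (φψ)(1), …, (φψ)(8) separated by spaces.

1 4 6 2 3 8 7 5

(φψ)(x) = ψ(φ(x)). Computing each image: ψ(φ(1)) = ψ(2) = 1, ψ(φ(2)) = ψ(1) = 4, ψ(φ(3)) = ψ(8) = 6, ψ(φ(4)) = ψ(3) = 2, ψ(φ(5)) = ψ(6) = 3, ψ(φ(6)) = ψ(7) = 8, ψ(φ(7)) = ψ(4) = 7, ψ(φ(8)) = ψ(5) = 5.
Hence φψ = [1 4 6 2 3 8 7 5].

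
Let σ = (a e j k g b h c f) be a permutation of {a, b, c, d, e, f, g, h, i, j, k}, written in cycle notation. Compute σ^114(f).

f lies in the 9-cycle (a e j k g b h c f).
Powers repeat with period 9 on this cycle, and 114 mod 9 = 6, so σ^114(f) = σ^6(f).
Advancing 6 steps from f: f → a → e → j → k → g → b.

b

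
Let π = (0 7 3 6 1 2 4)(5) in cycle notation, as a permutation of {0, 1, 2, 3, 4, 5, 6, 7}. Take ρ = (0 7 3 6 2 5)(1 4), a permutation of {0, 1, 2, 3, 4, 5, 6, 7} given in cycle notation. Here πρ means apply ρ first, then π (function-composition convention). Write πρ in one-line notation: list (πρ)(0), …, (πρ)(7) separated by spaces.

For each element, apply ρ then π: 0 → 7 → 3; 1 → 4 → 0; 2 → 5 → 5; 3 → 6 → 1; 4 → 1 → 2; 5 → 0 → 7; 6 → 2 → 4; 7 → 3 → 6.
Collecting the images, πρ = [3 0 5 1 2 7 4 6].

3 0 5 1 2 7 4 6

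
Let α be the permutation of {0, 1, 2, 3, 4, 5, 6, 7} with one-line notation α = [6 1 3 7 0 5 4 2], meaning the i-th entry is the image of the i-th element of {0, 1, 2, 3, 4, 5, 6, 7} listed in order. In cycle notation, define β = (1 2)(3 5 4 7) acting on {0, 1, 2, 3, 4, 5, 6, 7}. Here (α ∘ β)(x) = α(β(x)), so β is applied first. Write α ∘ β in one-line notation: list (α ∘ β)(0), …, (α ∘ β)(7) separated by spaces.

(α ∘ β)(x) = α(β(x)). Computing each image: α(β(0)) = α(0) = 6, α(β(1)) = α(2) = 3, α(β(2)) = α(1) = 1, α(β(3)) = α(5) = 5, α(β(4)) = α(7) = 2, α(β(5)) = α(4) = 0, α(β(6)) = α(6) = 4, α(β(7)) = α(3) = 7.
Hence α ∘ β = [6 3 1 5 2 0 4 7].

6 3 1 5 2 0 4 7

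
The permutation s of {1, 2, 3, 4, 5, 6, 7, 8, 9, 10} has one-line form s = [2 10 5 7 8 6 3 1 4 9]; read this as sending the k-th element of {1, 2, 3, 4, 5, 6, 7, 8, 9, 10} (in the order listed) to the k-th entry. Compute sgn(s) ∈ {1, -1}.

In disjoint-cycle form the cycle lengths are 9, 1.
A cycle of length ℓ contributes ℓ−1 transpositions, so s is a product of 8 transpositions — even.

1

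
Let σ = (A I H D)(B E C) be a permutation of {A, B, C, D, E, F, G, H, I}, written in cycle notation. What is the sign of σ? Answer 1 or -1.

-1

The cycle lengths are 4, 3, 1, 1.
A cycle of length ℓ contributes ℓ−1 transpositions, so σ is a product of 3 + 2 = 5 transpositions — odd.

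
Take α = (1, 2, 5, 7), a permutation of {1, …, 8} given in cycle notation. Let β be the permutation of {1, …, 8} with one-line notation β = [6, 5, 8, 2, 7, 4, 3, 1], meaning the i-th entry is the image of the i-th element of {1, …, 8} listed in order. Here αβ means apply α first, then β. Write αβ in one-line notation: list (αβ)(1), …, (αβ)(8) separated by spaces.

5 7 8 2 3 4 6 1

Chase each element through α then β: 1 → 2 → 5; 2 → 5 → 7; 3 → 3 → 8; 4 → 4 → 2; 5 → 7 → 3; 6 → 6 → 4; 7 → 1 → 6; 8 → 8 → 1.
So αβ in one-line form is 5 7 8 2 3 4 6 1.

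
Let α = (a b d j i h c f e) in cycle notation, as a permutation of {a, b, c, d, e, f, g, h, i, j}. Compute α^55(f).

f lies in the 9-cycle (a b d j i h c f e).
Powers repeat with period 9 on this cycle, and 55 mod 9 = 1, so α^55(f) = α^1(f).
Advancing 1 step from f: f → e.

e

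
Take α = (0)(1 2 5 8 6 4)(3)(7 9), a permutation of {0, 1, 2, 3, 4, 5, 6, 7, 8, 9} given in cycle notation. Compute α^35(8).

5

8 lies in the 6-cycle (1 2 5 8 6 4).
On a 6-cycle, α^6 is the identity, so α^35 = α^5 there (35 ≡ 5 mod 6).
Advancing 5 steps from 8: 8 → 6 → 4 → 1 → 2 → 5.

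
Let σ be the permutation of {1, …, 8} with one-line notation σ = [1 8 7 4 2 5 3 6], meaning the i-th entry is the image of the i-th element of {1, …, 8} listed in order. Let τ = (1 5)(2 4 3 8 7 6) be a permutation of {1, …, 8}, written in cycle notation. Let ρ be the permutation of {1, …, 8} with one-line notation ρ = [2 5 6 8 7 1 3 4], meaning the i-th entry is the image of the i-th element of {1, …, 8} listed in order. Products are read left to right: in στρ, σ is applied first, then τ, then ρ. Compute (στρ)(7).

(στρ)(7) = ρ(τ(σ(7))). σ(7) = 3, then τ(3) = 8, then ρ(8) = 4, so the result is 4.

4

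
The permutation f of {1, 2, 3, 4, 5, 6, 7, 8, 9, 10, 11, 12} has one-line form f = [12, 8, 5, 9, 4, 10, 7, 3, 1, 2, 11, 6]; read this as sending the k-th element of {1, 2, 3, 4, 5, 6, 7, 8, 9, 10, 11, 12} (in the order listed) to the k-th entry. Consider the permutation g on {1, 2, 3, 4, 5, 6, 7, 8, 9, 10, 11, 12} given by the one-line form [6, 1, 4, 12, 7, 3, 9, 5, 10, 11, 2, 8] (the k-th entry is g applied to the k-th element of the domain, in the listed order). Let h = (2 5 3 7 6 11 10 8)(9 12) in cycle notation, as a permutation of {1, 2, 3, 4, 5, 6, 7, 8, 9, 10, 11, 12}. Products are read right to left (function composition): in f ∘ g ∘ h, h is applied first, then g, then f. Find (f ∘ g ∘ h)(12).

2

(f ∘ g ∘ h)(12) = f(g(h(12))). h(12) = 9, then g(9) = 10, then f(10) = 2, so the result is 2.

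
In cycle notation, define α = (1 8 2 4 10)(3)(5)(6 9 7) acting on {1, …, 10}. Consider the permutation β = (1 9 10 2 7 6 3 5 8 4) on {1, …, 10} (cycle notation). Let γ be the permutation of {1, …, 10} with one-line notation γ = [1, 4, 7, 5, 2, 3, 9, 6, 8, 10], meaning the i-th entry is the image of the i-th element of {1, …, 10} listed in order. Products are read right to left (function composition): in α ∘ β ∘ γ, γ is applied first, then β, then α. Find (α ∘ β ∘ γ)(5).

(α ∘ β ∘ γ)(5) = α(β(γ(5))). γ(5) = 2, then β(2) = 7, then α(7) = 6, so the result is 6.

6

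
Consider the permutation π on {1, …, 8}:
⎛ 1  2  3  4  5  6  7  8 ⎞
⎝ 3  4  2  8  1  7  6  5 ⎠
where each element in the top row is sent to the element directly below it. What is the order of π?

6

Writing π as disjoint cycles, the cycle lengths are 6, 2.
Since disjoint cycles commute, ord(π) = lcm(6, 2) = 6.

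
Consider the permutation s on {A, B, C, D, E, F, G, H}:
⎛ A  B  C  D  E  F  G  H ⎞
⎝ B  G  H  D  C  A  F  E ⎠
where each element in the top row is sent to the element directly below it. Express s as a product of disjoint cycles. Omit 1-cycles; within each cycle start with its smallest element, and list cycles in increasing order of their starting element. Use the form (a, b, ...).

From A: A → B → G → F → A, closing the cycle (A, B, G, F).
Repeating from the next unused element and collecting all non-trivial cycles gives (A, B, G, F)(C, H, E).

(A, B, G, F)(C, H, E)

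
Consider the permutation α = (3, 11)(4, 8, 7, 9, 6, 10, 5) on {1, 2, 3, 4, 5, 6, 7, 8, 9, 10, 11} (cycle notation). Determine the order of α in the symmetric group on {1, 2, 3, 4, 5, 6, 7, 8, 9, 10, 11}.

14

The disjoint cycles have lengths 7, 2, 1, 1.
The order of α is the least common multiple of its cycle lengths: lcm(7, 2) = 14.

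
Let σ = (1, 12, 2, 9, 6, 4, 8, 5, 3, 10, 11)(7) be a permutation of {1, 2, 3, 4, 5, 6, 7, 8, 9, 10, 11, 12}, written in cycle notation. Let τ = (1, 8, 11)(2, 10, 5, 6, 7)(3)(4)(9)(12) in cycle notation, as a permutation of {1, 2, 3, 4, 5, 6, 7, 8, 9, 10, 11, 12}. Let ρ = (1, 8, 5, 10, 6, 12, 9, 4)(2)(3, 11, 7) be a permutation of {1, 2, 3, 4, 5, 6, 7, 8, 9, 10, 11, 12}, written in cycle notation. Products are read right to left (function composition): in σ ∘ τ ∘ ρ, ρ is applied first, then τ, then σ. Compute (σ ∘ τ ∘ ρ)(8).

Chase 8: ρ(8) = 5; τ(5) = 6; σ(6) = 4. Hence (σ ∘ τ ∘ ρ)(8) = 4.

4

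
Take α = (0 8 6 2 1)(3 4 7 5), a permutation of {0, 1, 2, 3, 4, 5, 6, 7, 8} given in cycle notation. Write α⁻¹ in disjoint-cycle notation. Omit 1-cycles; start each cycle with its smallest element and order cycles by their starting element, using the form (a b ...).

The inverse reverses each cycle.
Reversing each cycle of α and rotating so the smallest element leads gives (0 1 2 6 8)(3 5 7 4).

(0 1 2 6 8)(3 5 7 4)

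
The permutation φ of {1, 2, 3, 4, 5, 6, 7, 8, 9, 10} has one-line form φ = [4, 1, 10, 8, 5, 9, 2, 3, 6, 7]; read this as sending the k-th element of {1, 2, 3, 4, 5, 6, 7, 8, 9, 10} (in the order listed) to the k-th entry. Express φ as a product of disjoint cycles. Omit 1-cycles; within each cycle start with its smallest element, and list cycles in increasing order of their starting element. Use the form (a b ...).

Start at 1 and follow images: 1 → 4 → 8 → 3 → 10 → 7 → 2 → 1, giving the cycle (1 4 8 3 10 7 2).
Repeating from the next unused element and collecting all non-trivial cycles gives (1 4 8 3 10 7 2)(6 9).

(1 4 8 3 10 7 2)(6 9)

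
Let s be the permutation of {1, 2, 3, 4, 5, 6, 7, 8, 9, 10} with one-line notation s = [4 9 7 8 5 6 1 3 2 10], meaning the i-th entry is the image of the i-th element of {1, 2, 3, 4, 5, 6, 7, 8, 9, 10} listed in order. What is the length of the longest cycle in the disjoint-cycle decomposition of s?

Decomposing into disjoint cycles gives (1 4 8 3 7)(2 9); the longest has length 5.

5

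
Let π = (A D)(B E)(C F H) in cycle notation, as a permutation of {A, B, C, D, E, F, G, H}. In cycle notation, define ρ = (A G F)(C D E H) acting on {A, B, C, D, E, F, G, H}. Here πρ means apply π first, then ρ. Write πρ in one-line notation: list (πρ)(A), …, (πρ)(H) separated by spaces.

E H A G B C F D

(πρ)(x) = ρ(π(x)). Computing each image: ρ(π(A)) = ρ(D) = E, ρ(π(B)) = ρ(E) = H, ρ(π(C)) = ρ(F) = A, ρ(π(D)) = ρ(A) = G, ρ(π(E)) = ρ(B) = B, ρ(π(F)) = ρ(H) = C, ρ(π(G)) = ρ(G) = F, ρ(π(H)) = ρ(C) = D.
Hence πρ = [E H A G B C F D].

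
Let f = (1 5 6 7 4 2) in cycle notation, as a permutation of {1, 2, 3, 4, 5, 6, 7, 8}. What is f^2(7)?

7 lies in the 6-cycle (1 5 6 7 4 2).
Stepping 2 places around the cycle: 7 → 4 → 2.

2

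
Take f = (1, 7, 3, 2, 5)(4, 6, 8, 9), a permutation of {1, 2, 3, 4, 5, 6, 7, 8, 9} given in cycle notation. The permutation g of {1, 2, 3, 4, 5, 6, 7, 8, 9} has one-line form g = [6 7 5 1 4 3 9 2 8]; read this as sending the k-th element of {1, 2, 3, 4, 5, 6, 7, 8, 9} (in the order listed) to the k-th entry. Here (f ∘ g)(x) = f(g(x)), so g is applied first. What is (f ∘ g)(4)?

7

(f ∘ g)(4) = f(g(4)). g(4) = 1, then f(1) = 7. So (f ∘ g)(4) = 7.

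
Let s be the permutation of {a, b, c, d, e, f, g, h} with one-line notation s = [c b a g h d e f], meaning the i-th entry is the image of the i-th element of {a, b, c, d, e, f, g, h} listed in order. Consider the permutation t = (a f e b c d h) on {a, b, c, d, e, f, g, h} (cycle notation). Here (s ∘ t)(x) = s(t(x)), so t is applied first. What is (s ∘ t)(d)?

f

t(d) = h, then s(h) = f; composing gives (s ∘ t)(d) = f.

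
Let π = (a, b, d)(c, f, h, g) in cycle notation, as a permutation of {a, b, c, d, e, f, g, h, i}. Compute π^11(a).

d

a lies in the 3-cycle (a, b, d).
Since the cycle has length 3, π^11 acts on it the same as π^2 (11 mod 3 = 2).
Advancing 2 steps from a: a → b → d.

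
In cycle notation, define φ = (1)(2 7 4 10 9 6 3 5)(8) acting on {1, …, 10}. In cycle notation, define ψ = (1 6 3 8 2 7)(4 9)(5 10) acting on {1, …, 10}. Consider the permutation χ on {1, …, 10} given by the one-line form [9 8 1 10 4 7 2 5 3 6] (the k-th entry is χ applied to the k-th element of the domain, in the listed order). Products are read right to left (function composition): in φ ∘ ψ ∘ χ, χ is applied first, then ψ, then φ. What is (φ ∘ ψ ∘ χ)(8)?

Chase 8: χ(8) = 5; ψ(5) = 10; φ(10) = 9. Hence (φ ∘ ψ ∘ χ)(8) = 9.

9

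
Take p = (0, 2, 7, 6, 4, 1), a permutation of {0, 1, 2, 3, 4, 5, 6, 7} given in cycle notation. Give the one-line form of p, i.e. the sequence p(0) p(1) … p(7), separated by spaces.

2 0 7 3 1 5 4 6

Each element maps to the next entry in its cycle (wrapping to the front): 0→2, 1→0, 2→7, 3→3, 4→1, 5→5, 6→4, 7→6.
So the one-line form is 2 0 7 3 1 5 4 6.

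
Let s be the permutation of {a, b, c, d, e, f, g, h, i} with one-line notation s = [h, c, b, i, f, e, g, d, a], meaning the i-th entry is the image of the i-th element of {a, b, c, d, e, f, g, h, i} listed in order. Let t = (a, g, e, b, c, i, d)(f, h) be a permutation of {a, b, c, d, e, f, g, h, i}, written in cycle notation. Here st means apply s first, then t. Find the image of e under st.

(st)(e) = t(s(e)). s(e) = f, then t(f) = h. So (st)(e) = h.

h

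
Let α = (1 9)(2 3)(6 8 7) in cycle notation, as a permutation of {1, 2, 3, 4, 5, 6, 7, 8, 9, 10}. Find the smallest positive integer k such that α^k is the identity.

6

The disjoint cycles have lengths 3, 2, 2, 1, 1, 1.
The order is lcm(3, 2, 2) = 6.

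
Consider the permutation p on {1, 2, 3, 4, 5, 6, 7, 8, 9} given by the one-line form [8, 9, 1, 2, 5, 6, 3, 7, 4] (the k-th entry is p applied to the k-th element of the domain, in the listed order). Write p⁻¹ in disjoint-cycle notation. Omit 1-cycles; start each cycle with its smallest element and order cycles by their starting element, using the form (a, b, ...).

(1, 3, 7, 8)(2, 4, 9)

First write p in disjoint cycles: (1, 8, 7, 3)(2, 9, 4).
The inverse reverses every cycle; in canonical form, p⁻¹ = (1, 3, 7, 8)(2, 4, 9).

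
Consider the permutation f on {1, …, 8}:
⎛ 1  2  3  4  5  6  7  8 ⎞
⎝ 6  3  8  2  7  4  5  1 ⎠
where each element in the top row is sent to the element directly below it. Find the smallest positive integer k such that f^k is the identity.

Writing f as disjoint cycles, the cycle lengths are 6, 2.
The order of f is the least common multiple of its cycle lengths: lcm(6, 2) = 6.

6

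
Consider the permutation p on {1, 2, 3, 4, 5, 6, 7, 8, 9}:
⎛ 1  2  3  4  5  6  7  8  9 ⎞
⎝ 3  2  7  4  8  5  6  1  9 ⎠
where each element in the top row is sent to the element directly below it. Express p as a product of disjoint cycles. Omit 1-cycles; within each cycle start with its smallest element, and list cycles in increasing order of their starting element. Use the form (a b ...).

Iterating p from 1 gives 1 → 3 → 7 → 6 → 5 → 8 → 1; that is the 6-cycle (1 3 7 6 5 8).
Continuing from each remaining unvisited element yields (1 3 7 6 5 8).

(1 3 7 6 5 8)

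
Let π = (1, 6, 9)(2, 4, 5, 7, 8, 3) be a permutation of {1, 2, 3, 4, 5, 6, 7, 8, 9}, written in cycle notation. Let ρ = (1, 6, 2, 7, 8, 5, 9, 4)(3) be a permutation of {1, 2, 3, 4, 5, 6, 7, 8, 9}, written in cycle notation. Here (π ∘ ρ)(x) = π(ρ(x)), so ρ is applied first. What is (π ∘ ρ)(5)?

1

(π ∘ ρ)(5) = π(ρ(5)). ρ(5) = 9, then π(9) = 1. So (π ∘ ρ)(5) = 1.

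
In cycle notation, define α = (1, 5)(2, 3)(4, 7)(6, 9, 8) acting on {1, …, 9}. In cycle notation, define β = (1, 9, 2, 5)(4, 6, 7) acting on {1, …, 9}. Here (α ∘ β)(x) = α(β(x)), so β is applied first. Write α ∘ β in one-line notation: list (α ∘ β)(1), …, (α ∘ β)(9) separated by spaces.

(α ∘ β)(x) = α(β(x)). Computing each image: α(β(1)) = α(9) = 8, α(β(2)) = α(5) = 1, α(β(3)) = α(3) = 2, α(β(4)) = α(6) = 9, α(β(5)) = α(1) = 5, α(β(6)) = α(7) = 4, α(β(7)) = α(4) = 7, α(β(8)) = α(8) = 6, α(β(9)) = α(2) = 3.
Hence α ∘ β = [8 1 2 9 5 4 7 6 3].

8 1 2 9 5 4 7 6 3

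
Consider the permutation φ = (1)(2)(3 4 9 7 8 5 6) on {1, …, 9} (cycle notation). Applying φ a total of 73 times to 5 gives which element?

4

5 lies in the 7-cycle (3 4 9 7 8 5 6).
Since the cycle has length 7, φ^73 acts on it the same as φ^3 (73 mod 7 = 3).
Stepping 3 places around the cycle: 5 → 6 → 3 → 4.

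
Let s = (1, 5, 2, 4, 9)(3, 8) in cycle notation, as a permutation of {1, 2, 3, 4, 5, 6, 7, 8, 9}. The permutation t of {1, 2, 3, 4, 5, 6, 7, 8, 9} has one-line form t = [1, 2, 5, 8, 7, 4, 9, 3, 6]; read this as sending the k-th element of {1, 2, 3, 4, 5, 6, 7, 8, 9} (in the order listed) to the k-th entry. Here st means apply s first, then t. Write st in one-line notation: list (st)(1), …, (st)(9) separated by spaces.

(st)(x) = t(s(x)). Computing each image: t(s(1)) = t(5) = 7, t(s(2)) = t(4) = 8, t(s(3)) = t(8) = 3, t(s(4)) = t(9) = 6, t(s(5)) = t(2) = 2, t(s(6)) = t(6) = 4, t(s(7)) = t(7) = 9, t(s(8)) = t(3) = 5, t(s(9)) = t(1) = 1.
Hence st = [7 8 3 6 2 4 9 5 1].

7 8 3 6 2 4 9 5 1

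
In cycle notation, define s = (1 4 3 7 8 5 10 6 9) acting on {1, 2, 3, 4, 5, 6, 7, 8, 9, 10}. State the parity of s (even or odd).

even

The cycle lengths are 9, 1.
A cycle of length ℓ contributes ℓ−1 transpositions, so s is a product of 8 transpositions — even.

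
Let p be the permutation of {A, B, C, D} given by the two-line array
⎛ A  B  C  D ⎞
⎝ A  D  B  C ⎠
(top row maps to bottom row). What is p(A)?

A

The entry below A in the array is A, so p(A) = A.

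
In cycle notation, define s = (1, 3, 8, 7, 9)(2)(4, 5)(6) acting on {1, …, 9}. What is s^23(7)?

7 lies in the 5-cycle (1, 3, 8, 7, 9).
Since the cycle has length 5, s^23 acts on it the same as s^3 (23 mod 5 = 3).
Stepping 3 places around the cycle: 7 → 9 → 1 → 3.

3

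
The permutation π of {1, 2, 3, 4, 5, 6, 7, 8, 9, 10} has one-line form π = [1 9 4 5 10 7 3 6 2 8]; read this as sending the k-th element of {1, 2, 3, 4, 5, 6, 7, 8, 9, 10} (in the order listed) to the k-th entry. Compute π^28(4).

Tracing 4 → 5 → … returns to 4 after 7 steps, so 4 lies in a 7-cycle (3, 4, 5, 10, 8, 6, 7).
Powers repeat with period 7 on this cycle, and 28 mod 7 = 0, so π^28(4) = π^0(4).
So π^28(4) = 4.

4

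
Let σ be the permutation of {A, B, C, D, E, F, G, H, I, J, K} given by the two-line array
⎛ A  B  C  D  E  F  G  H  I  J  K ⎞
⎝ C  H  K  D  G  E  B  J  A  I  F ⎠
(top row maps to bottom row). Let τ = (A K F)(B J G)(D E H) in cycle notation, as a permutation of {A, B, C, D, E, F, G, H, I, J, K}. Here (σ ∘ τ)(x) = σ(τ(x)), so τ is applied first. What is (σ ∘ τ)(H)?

D

First apply τ: τ(H) = D, then σ(D) = D. Thus (σ ∘ τ)(H) = D.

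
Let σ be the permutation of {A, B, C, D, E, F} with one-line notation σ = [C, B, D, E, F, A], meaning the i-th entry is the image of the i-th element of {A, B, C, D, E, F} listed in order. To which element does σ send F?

A

F is element number 6 of the domain, and entry number 6 of the one-line form is A, so σ(F) = A.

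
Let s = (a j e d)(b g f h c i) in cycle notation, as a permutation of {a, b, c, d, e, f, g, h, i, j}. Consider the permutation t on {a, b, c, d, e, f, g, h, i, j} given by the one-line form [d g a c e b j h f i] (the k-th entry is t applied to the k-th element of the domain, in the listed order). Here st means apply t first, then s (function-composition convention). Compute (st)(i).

h

t(i) = f, then s(f) = h; composing gives (st)(i) = h.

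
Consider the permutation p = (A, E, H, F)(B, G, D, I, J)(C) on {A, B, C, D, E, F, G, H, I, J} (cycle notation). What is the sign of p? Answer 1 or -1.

-1

The cycle lengths are 5, 4, 1.
A cycle is odd iff its length is even; p has 1 even-length cycle, so sgn(p) = (−1)^1 and p is odd.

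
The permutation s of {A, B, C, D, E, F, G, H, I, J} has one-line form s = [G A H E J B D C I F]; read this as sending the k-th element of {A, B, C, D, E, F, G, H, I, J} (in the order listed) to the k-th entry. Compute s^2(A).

D

Tracing A → G → … returns to A after 7 steps, so A lies in a 7-cycle (A, G, D, E, J, F, B).
Stepping 2 places around the cycle: A → G → D.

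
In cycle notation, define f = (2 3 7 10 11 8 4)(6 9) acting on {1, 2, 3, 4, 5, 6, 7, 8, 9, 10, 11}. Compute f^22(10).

10 lies in the 7-cycle (2 3 7 10 11 8 4).
Since the cycle has length 7, f^22 acts on it the same as f^1 (22 mod 7 = 1).
Advancing 1 step from 10: 10 → 11.

11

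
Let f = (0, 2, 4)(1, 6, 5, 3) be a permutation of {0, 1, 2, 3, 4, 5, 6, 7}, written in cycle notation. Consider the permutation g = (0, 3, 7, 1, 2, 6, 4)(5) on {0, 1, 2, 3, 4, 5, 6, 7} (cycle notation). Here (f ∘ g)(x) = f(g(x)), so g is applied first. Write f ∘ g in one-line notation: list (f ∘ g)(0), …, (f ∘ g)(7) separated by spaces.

1 4 5 7 2 3 0 6

Chase each element through g then f: 0 → 3 → 1; 1 → 2 → 4; 2 → 6 → 5; 3 → 7 → 7; 4 → 0 → 2; 5 → 5 → 3; 6 → 4 → 0; 7 → 1 → 6.
So f ∘ g in one-line form is 1 4 5 7 2 3 0 6.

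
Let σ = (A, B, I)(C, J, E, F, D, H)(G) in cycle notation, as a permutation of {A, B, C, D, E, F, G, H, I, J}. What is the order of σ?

The disjoint cycles have lengths 6, 3, 1.
Since disjoint cycles commute, ord(σ) = lcm(6, 3) = 6.

6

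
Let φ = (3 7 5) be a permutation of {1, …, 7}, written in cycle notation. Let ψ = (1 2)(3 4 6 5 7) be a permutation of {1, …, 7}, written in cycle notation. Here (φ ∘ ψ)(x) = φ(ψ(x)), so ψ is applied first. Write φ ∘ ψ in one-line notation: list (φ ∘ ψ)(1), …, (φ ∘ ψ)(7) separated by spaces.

2 1 4 6 5 3 7

Chase each element through ψ then φ: 1 → 2 → 2; 2 → 1 → 1; 3 → 4 → 4; 4 → 6 → 6; 5 → 7 → 5; 6 → 5 → 3; 7 → 3 → 7.
Collecting the images, φ ∘ ψ = [2 1 4 6 5 3 7].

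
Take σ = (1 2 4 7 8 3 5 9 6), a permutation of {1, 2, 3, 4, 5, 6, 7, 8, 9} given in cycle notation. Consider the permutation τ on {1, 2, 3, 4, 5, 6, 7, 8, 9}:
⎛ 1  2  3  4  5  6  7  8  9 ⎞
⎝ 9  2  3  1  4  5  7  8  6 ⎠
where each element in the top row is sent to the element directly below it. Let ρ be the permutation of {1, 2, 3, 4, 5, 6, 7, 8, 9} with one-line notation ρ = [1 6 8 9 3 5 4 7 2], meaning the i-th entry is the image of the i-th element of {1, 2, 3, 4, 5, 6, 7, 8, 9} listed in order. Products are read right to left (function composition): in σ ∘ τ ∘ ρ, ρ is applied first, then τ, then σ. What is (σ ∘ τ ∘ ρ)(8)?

8

Apply the permutations in order: ρ(8) = 7, then τ(7) = 7, then σ(7) = 8. So (σ ∘ τ ∘ ρ)(8) = 8.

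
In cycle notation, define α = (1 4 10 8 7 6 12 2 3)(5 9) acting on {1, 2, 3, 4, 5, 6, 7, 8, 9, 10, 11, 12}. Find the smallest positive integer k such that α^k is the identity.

18

The cycle type of α is (9, 2, 1).
The order of α is the least common multiple of its cycle lengths: lcm(9, 2) = 18.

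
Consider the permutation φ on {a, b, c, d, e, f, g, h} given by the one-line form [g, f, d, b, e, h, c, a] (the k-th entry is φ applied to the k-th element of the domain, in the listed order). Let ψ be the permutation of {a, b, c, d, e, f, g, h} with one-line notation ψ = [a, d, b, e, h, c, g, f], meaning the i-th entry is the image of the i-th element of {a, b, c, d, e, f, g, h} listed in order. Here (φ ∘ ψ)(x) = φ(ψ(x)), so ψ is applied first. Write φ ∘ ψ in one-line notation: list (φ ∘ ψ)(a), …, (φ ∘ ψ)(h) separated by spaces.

(φ ∘ ψ)(x) = φ(ψ(x)). Computing each image: φ(ψ(a)) = φ(a) = g, φ(ψ(b)) = φ(d) = b, φ(ψ(c)) = φ(b) = f, φ(ψ(d)) = φ(e) = e, φ(ψ(e)) = φ(h) = a, φ(ψ(f)) = φ(c) = d, φ(ψ(g)) = φ(g) = c, φ(ψ(h)) = φ(f) = h.
Hence φ ∘ ψ = [g b f e a d c h].

g b f e a d c h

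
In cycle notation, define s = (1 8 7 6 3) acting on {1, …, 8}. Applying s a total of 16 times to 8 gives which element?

7

8 lies in the 5-cycle (1 8 7 6 3).
Powers repeat with period 5 on this cycle, and 16 mod 5 = 1, so s^16(8) = s^1(8).
Advancing 1 step from 8: 8 → 7.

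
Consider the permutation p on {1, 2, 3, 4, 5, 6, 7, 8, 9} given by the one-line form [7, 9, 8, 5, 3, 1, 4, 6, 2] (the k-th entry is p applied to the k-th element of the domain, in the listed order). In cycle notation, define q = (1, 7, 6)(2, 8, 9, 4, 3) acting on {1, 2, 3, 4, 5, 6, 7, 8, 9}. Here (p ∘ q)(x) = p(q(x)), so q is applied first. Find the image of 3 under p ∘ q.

9

First apply q: q(3) = 2, then p(2) = 9. Thus (p ∘ q)(3) = 9.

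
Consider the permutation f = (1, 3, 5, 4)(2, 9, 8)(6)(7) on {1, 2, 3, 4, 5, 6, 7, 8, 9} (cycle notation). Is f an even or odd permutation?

odd

The cycle lengths are 4, 3, 1, 1.
A cycle is odd iff its length is even; f has 1 even-length cycle, so sgn(f) = (−1)^1 and f is odd.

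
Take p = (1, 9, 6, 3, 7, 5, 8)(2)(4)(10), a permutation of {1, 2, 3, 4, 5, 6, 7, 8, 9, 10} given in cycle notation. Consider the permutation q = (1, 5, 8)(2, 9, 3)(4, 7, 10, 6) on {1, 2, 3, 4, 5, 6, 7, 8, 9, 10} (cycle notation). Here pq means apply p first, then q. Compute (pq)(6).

2

First apply p: p(6) = 3, then q(3) = 2. Thus (pq)(6) = 2.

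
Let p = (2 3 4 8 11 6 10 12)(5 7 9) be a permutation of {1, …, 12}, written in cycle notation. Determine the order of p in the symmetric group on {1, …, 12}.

The cycle type of p is (8, 3, 1).
Since disjoint cycles commute, ord(p) = lcm(8, 3) = 24.

24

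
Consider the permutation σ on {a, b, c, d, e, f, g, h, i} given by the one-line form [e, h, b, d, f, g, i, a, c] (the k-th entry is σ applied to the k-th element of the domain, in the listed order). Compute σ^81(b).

Tracing b → h → … returns to b after 8 steps, so b lies in an 8-cycle (a, e, f, g, i, c, b, h).
Powers repeat with period 8 on this cycle, and 81 mod 8 = 1, so σ^81(b) = σ^1(b).
Advancing 1 step from b: b → h.

h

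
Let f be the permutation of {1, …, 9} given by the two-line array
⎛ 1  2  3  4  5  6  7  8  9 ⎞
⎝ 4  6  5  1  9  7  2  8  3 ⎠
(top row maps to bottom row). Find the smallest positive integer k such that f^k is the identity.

6

Decomposing into disjoint cycles gives cycle lengths 3, 3, 2, 1.
The order is lcm(3, 3, 2) = 6.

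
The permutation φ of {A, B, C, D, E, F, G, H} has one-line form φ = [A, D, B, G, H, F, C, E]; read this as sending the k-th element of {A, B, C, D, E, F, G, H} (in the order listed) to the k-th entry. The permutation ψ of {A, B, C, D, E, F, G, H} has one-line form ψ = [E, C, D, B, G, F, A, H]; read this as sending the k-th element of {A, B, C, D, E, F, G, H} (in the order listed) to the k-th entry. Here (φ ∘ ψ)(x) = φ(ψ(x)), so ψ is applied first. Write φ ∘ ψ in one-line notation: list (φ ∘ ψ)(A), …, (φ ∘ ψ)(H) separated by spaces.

H B G D C F A E

(φ ∘ ψ)(x) = φ(ψ(x)). Computing each image: φ(ψ(A)) = φ(E) = H, φ(ψ(B)) = φ(C) = B, φ(ψ(C)) = φ(D) = G, φ(ψ(D)) = φ(B) = D, φ(ψ(E)) = φ(G) = C, φ(ψ(F)) = φ(F) = F, φ(ψ(G)) = φ(A) = A, φ(ψ(H)) = φ(H) = E.
Hence φ ∘ ψ = [H B G D C F A E].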